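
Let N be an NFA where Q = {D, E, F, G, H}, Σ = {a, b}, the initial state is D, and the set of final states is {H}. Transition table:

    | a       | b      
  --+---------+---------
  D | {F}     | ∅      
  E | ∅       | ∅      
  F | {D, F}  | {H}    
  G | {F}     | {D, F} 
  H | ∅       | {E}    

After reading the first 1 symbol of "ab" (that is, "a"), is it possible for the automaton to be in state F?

Start in {D}.
Read 'a': {D} → {F}.
State F is in {F}.

Yes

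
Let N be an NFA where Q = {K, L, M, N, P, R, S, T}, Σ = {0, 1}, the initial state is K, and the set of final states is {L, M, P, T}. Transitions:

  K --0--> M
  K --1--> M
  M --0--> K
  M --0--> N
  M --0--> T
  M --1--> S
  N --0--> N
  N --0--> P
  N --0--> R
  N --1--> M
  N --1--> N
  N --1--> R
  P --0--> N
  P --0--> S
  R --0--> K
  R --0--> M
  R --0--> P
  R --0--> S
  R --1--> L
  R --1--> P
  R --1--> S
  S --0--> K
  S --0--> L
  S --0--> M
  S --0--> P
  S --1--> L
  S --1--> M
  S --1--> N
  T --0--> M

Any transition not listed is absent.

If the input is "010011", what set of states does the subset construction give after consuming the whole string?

{L, M, N, P, R, S}

Start in {K}.
Read '0': K→{M}; now {M}.
Read '1': M→{S}; now {S}.
Read '0': S→{K, L, M, P}; now {K, L, M, P}.
Read '0': K→{M}, L→∅, M→{K, N, T}, P→{N, S}; now {K, M, N, S, T}.
Read '1': K→{M}, M→{S}, N→{M, N, R}, S→{L, M, N}, T→∅; now {L, M, N, R, S}.
Read '1': L→∅, M→{S}, N→{M, N, R}, R→{L, P, S}, S→{L, M, N}; now {L, M, N, P, R, S}.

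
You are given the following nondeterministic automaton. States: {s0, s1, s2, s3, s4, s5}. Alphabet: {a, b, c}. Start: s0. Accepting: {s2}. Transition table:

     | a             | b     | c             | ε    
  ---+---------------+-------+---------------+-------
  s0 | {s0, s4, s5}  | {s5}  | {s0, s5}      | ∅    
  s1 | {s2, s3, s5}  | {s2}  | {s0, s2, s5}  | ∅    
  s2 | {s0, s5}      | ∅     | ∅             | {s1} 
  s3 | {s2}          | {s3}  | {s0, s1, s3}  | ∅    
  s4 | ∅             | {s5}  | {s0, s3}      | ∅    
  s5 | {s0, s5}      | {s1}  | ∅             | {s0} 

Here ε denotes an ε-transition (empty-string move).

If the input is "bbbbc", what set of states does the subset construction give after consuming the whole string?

{s0, s1, s2, s5}

Start in {s0}.
Read 'b': s0→{s5}; union {s5}; ε-closure = {s0, s5}.
Read 'b': s0→{s5}, s5→{s1}; union {s1, s5}; ε-closure = {s0, s1, s5}.
Read 'b': s0→{s5}, s1→{s2}, s5→{s1}; union {s1, s2, s5}; ε-closure = {s0, s1, s2, s5}.
Read 'b': s0→{s5}, s1→{s2}, s2→∅, s5→{s1}; union {s1, s2, s5}; ε-closure = {s0, s1, s2, s5}.
Read 'c': s0→{s0, s5}, s1→{s0, s2, s5}, s2→∅, s5→∅; union {s0, s2, s5}; ε-closure = {s0, s1, s2, s5}.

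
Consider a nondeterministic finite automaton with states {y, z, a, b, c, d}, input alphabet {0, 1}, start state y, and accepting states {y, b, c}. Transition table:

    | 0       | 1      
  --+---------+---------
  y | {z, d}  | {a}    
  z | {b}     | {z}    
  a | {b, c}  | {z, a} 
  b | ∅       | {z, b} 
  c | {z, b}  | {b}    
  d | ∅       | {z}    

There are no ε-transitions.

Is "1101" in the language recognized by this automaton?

Yes

Start in {y}.
Read '1': {y} → {a}.
Read '1': {a} → {z, a}.
Read '0': {z, a} → {b, c}.
Read '1': {b, c} → {z, b}.
The final set {z, b} contains the accepting state b.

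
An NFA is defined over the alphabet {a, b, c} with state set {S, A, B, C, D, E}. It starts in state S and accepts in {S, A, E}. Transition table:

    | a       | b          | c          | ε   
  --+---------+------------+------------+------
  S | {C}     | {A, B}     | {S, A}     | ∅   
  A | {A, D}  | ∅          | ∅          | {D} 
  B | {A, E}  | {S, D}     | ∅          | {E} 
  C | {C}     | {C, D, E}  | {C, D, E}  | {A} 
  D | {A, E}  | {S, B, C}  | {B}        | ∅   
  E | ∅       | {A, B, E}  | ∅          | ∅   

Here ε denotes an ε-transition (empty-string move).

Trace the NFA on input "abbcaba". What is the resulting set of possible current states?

Start in {S}.
Read 'a': S→{C}; union {C}; ε-closure = {A, C, D}.
Read 'b': A→∅, C→{C, D, E}, D→{S, B, C}; union {S, B, C, D, E}; ε-closure = {S, A, B, C, D, E}.
Read 'b': S→{A, B}, A→∅, B→{S, D}, C→{C, D, E}, D→{S, B, C}, E→{A, B, E}; now {S, A, B, C, D, E}.
Read 'c': S→{S, A}, A→∅, B→∅, C→{C, D, E}, D→{B}, E→∅; now {S, A, B, C, D, E}.
Read 'a': S→{C}, A→{A, D}, B→{A, E}, C→{C}, D→{A, E}, E→∅; now {A, C, D, E}.
Read 'b': A→∅, C→{C, D, E}, D→{S, B, C}, E→{A, B, E}; now {S, A, B, C, D, E}.
Read 'a': S→{C}, A→{A, D}, B→{A, E}, C→{C}, D→{A, E}, E→∅; now {A, C, D, E}.

{A, C, D, E}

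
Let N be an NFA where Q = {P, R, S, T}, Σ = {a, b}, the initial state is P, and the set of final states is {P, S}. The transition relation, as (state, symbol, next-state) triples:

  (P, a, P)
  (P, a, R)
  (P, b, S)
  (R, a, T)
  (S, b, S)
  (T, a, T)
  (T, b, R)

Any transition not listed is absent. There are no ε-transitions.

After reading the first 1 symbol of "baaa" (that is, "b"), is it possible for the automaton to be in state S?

Start in {P}.
Read 'b': P→{S}; now {S}.
State S is in {S}.

Yes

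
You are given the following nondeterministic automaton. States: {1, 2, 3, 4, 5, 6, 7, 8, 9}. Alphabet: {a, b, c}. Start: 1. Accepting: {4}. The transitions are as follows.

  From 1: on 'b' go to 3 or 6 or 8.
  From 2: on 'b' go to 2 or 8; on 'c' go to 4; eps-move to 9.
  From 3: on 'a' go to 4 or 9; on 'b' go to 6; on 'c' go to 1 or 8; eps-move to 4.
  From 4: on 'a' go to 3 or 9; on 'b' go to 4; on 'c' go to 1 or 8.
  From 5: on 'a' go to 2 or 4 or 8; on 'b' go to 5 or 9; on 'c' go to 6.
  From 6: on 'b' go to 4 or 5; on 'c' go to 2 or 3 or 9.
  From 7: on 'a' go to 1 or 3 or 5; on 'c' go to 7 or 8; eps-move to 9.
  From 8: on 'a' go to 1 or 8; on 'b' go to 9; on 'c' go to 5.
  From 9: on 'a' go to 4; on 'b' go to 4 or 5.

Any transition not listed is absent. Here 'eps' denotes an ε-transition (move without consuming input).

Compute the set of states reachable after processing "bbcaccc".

Start in {1}.
Read 'b': {1} → {3, 4, 6, 8}.
Read 'b': {3, 4, 6, 8} → {4, 5, 6, 9}.
Read 'c': {4, 5, 6, 9} → {1, 2, 3, 4, 6, 8, 9}.
Read 'a': {1, 2, 3, 4, 6, 8, 9} → {1, 3, 4, 8, 9}.
Read 'c': {1, 3, 4, 8, 9} → {1, 5, 8}.
Read 'c': {1, 5, 8} → {5, 6}.
Read 'c': {5, 6} → {2, 3, 4, 6, 9}.

{2, 3, 4, 6, 9}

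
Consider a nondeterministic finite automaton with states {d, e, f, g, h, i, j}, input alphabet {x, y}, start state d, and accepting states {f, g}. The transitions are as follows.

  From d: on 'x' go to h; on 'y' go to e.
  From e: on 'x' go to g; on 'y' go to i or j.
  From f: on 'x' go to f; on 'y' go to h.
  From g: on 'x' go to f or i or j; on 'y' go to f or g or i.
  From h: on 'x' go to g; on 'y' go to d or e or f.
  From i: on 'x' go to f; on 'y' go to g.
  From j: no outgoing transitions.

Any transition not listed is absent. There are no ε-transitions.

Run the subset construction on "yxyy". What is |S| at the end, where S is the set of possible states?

Start in {d}.
Read 'y': d→{e}; now {e}.
Read 'x': e→{g}; now {g}.
Read 'y': g→{f, g, i}; now {f, g, i}.
Read 'y': f→{h}, g→{f, g, i}, i→{g}; now {f, g, h, i}.
That set has 4 states.

4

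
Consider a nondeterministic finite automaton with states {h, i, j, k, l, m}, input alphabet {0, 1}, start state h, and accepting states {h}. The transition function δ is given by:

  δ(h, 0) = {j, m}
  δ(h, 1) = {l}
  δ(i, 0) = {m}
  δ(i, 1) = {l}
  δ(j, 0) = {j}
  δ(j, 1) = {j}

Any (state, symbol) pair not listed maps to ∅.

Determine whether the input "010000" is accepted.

No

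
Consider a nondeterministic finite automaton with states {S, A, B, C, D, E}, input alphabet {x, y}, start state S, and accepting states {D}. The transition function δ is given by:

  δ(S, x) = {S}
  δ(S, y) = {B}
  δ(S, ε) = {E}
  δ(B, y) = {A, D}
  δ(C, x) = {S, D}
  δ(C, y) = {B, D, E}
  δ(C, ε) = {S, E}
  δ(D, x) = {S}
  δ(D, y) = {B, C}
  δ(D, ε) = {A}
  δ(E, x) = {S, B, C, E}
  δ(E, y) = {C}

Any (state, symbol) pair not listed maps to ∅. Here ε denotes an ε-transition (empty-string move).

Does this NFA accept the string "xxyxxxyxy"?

Yes

Start: ε-closure({S}) = {S, E}.
Read 'x': {S, E} → {S, B, C, E}.
Read 'x': {S, B, C, E} → {S, A, B, C, D, E}.
Read 'y': {S, A, B, C, D, E} → {S, A, B, C, D, E}.
Read 'x': {S, A, B, C, D, E} → {S, A, B, C, D, E}.
Read 'x': {S, A, B, C, D, E} → {S, A, B, C, D, E}.
Read 'x': {S, A, B, C, D, E} → {S, A, B, C, D, E}.
Read 'y': {S, A, B, C, D, E} → {S, A, B, C, D, E}.
Read 'x': {S, A, B, C, D, E} → {S, A, B, C, D, E}.
Read 'y': {S, A, B, C, D, E} → {S, A, B, C, D, E}.
The final set {S, A, B, C, D, E} contains the accepting state D.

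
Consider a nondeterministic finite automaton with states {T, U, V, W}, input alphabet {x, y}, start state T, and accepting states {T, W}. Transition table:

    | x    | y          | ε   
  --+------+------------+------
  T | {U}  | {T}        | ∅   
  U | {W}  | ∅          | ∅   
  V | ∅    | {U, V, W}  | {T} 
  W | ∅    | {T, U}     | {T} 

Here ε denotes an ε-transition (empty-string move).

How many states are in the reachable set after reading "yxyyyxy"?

0

Start in {T}.
Read 'y': T→{T}; now {T}.
Read 'x': T→{U}; now {U}.
Read 'y': U→∅; now ∅.
The set is empty and remains empty for the remaining 4 symbols.
That set has 0 states.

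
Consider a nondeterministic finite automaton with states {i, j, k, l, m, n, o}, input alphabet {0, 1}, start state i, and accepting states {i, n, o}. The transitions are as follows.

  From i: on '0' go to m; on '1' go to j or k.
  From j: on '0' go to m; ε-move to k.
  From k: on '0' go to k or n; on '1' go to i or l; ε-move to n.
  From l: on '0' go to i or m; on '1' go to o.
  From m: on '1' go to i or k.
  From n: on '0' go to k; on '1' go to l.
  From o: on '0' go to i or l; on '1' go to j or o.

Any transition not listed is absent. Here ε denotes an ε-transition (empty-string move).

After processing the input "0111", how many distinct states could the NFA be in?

6

Start in {i}.
Read '0': i→{m}; now {m}.
Read '1': m→{i, k}; union {i, k}; ε-closure = {i, k, n}.
Read '1': i→{j, k}, k→{i, l}, n→{l}; union {i, j, k, l}; ε-closure = {i, j, k, l, n}.
Read '1': i→{j, k}, j→∅, k→{i, l}, l→{o}, n→{l}; union {i, j, k, l, o}; ε-closure = {i, j, k, l, n, o}.
That set has 6 states.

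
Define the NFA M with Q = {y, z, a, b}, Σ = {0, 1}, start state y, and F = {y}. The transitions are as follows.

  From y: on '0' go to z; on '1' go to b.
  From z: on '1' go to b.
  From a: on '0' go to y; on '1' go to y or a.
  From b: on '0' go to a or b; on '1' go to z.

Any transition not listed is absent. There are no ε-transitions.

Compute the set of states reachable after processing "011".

Start in {y}.
Read '0': {y} → {z}.
Read '1': {z} → {b}.
Read '1': {b} → {z}.

{z}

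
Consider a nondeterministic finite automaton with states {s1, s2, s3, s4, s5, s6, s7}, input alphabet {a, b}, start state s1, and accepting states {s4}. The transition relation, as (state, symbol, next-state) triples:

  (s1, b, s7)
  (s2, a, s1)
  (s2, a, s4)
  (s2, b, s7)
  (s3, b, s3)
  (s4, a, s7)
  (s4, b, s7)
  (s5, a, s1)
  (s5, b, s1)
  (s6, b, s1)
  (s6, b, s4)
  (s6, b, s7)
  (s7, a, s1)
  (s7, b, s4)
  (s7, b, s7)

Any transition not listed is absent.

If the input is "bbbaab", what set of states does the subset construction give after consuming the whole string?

Start in {s1}.
Read 'b': {s1} → {s7}.
Read 'b': {s7} → {s4, s7}.
Read 'b': {s4, s7} → {s4, s7}.
Read 'a': {s4, s7} → {s1, s7}.
Read 'a': {s1, s7} → {s1}.
Read 'b': {s1} → {s7}.

{s7}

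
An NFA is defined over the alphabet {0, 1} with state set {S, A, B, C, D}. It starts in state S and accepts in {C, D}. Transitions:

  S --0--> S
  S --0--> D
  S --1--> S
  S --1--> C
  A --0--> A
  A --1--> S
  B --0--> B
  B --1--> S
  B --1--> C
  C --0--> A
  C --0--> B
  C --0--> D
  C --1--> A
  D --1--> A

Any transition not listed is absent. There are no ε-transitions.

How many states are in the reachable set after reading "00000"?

Start in {S}.
Read '0': S→{S, D}; now {S, D}.
Read '0': S→{S, D}, D→∅; now {S, D}.
Read '0': S→{S, D}, D→∅; now {S, D}.
Read '0': S→{S, D}, D→∅; now {S, D}.
Read '0': S→{S, D}, D→∅; now {S, D}.
That set has 2 states.

2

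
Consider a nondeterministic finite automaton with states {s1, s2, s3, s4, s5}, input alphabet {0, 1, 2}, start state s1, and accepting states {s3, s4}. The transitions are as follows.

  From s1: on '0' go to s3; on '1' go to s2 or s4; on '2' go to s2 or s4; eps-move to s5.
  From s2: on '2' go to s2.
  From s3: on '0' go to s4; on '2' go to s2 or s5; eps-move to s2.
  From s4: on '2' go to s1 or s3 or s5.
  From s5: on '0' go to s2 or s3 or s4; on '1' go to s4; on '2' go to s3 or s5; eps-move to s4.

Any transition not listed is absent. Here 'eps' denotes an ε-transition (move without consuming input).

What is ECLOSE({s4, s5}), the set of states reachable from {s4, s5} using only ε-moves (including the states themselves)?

Begin with {s4, s5}.
No ε-moves leave this set, so the closure equals the set itself.

{s4, s5}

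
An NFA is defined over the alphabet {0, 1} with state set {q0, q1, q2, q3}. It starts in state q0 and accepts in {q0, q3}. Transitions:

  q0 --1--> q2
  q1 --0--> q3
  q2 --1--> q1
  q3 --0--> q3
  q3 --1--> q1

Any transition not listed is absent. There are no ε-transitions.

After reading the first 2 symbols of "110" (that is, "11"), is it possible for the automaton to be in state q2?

No

Start in {q0}.
Read '1': q0→{q2}; now {q2}.
Read '1': q2→{q1}; now {q1}.
State q2 is not in {q1}.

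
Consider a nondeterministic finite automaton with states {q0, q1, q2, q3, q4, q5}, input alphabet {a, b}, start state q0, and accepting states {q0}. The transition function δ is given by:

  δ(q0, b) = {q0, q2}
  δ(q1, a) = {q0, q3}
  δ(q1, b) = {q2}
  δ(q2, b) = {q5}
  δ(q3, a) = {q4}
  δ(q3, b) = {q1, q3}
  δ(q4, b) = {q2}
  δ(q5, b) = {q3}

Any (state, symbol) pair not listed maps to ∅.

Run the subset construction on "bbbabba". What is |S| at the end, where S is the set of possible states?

0

Start in {q0}.
Read 'b': {q0} → {q0, q2}.
Read 'b': {q0, q2} → {q0, q2, q5}.
Read 'b': {q0, q2, q5} → {q0, q2, q3, q5}.
Read 'a': {q0, q2, q3, q5} → {q4}.
Read 'b': {q4} → {q2}.
Read 'b': {q2} → {q5}.
Read 'a': {q5} → ∅.
That set has 0 states.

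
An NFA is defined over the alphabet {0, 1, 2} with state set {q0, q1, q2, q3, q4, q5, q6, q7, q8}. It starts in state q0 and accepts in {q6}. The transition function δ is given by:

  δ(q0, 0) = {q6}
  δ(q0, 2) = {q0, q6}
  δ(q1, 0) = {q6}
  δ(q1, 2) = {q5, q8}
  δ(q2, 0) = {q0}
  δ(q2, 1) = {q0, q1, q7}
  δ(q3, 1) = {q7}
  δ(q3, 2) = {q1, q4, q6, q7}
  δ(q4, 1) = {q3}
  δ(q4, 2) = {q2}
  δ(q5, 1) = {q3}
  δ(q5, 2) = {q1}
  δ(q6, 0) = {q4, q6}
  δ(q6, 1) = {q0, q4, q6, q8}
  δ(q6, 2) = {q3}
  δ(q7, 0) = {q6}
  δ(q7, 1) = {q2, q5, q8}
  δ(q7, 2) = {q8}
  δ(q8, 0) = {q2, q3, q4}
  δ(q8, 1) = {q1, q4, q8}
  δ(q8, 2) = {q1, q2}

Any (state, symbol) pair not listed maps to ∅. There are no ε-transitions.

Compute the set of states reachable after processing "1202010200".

∅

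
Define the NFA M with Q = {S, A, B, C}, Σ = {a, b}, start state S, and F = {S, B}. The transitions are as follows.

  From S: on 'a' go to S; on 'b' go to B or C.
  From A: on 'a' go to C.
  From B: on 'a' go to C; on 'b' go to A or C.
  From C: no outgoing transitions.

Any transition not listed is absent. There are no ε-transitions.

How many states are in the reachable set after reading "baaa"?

0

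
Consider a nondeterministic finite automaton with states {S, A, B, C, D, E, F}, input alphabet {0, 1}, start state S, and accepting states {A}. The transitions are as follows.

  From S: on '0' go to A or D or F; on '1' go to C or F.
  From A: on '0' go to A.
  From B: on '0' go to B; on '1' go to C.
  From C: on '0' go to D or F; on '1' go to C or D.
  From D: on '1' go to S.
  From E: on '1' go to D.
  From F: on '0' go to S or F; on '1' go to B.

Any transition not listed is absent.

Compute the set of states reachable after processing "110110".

{S, D, F}

Start in {S}.
Read '1': {S} → {C, F}.
Read '1': {C, F} → {B, C, D}.
Read '0': {B, C, D} → {B, D, F}.
Read '1': {B, D, F} → {S, B, C}.
Read '1': {S, B, C} → {C, D, F}.
Read '0': {C, D, F} → {S, D, F}.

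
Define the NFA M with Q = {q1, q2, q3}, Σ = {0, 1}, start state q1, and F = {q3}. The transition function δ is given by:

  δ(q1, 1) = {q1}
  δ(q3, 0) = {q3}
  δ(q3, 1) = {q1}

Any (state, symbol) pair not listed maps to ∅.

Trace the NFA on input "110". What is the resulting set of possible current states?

Start in {q1}.
Read '1': {q1} → {q1}.
Read '1': {q1} → {q1}.
Read '0': {q1} → ∅.

∅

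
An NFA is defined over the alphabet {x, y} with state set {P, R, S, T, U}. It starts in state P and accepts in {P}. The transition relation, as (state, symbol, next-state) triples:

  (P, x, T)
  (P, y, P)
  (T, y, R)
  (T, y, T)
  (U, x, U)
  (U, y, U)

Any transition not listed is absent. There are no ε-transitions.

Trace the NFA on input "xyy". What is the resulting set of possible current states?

{R, T}

Start in {P}.
Read 'x': {P} → {T}.
Read 'y': {T} → {R, T}.
Read 'y': {R, T} → {R, T}.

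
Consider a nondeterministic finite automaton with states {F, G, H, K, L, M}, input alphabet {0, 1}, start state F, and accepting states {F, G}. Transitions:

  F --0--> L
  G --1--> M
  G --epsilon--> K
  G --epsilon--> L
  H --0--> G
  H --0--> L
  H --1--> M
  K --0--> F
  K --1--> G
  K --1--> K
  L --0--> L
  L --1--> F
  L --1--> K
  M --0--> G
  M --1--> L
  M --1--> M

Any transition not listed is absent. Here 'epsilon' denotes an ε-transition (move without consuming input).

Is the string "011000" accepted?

Start in {F}.
Read '0': F→{L}; now {L}.
Read '1': L→{F, K}; now {F, K}.
Read '1': F→∅, K→{G, K}; union {G, K}; ε-closure = {G, K, L}.
Read '0': G→∅, K→{F}, L→{L}; now {F, L}.
Read '0': F→{L}, L→{L}; now {L}.
Read '0': L→{L}; now {L}.
The final set {L} contains no accepting state.

No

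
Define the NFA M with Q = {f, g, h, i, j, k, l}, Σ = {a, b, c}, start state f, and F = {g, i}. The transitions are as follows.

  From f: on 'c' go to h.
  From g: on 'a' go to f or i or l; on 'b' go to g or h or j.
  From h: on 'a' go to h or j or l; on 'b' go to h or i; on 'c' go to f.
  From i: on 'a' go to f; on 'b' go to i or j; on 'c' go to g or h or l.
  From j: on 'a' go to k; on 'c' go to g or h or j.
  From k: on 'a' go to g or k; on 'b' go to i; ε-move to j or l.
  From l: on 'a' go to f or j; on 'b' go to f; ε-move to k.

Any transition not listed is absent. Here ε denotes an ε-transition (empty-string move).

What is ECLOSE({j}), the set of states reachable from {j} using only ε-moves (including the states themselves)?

Begin with {j}.
No ε-moves leave this set, so the closure equals the set itself.

{j}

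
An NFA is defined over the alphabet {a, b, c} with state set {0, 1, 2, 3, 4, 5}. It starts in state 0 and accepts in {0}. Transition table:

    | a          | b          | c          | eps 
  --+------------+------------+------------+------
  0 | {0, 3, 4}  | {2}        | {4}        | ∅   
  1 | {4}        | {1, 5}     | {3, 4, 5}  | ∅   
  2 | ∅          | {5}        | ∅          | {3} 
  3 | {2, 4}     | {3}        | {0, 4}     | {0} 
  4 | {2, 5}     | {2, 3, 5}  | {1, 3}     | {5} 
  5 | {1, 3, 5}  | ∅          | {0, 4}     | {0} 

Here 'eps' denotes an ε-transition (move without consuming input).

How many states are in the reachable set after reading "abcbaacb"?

Start in {0}.
Read 'a': {0} → {0, 3, 4, 5}.
Read 'b': {0, 3, 4, 5} → {0, 2, 3, 5}.
Read 'c': {0, 2, 3, 5} → {0, 4, 5}.
Read 'b': {0, 4, 5} → {0, 2, 3, 5}.
Read 'a': {0, 2, 3, 5} → {0, 1, 2, 3, 4, 5}.
Read 'a': {0, 1, 2, 3, 4, 5} → {0, 1, 2, 3, 4, 5}.
Read 'c': {0, 1, 2, 3, 4, 5} → {0, 1, 3, 4, 5}.
Read 'b': {0, 1, 3, 4, 5} → {0, 1, 2, 3, 5}.
That set has 5 states.

5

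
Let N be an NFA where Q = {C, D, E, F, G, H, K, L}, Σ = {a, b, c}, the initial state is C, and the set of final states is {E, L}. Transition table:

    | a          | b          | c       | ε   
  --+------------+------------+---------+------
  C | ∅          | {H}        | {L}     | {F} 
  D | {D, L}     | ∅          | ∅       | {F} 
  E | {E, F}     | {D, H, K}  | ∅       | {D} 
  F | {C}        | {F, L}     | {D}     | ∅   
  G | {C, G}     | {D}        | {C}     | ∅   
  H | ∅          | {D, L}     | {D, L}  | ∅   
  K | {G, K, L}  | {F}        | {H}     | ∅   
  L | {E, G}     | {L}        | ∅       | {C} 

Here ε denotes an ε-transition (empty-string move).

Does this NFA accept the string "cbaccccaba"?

Start: ε-closure({C}) = {C, F}.
Read 'c': {C, F} → {C, D, F, L}.
Read 'b': {C, D, F, L} → {C, F, H, L}.
Read 'a': {C, F, H, L} → {C, D, E, F, G}.
Read 'c': {C, D, E, F, G} → {C, D, F, L}.
Read 'c': {C, D, F, L} → {C, D, F, L}.
Read 'c': {C, D, F, L} → {C, D, F, L}.
Read 'c': {C, D, F, L} → {C, D, F, L}.
Read 'a': {C, D, F, L} → {C, D, E, F, G, L}.
Read 'b': {C, D, E, F, G, L} → {C, D, F, H, K, L}.
Read 'a': {C, D, F, H, K, L} → {C, D, E, F, G, K, L}.
The final set {C, D, E, F, G, K, L} contains the accepting states E, L.

Yes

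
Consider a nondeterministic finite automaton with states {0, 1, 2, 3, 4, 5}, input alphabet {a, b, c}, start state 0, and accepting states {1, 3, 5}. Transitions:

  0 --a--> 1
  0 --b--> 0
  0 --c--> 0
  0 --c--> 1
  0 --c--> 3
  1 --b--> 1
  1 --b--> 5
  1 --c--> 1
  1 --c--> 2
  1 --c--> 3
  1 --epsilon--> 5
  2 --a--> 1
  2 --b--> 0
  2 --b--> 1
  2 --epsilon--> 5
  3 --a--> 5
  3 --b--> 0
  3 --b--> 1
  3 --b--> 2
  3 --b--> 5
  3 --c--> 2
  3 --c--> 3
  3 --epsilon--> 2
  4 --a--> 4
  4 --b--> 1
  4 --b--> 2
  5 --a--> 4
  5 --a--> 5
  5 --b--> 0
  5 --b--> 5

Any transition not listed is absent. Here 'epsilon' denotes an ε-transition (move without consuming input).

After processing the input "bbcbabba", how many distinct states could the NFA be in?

3

Start in {0}.
Read 'b': 0→{0}; now {0}.
Read 'b': 0→{0}; now {0}.
Read 'c': 0→{0, 1, 3}; union {0, 1, 3}; ε-closure = {0, 1, 2, 3, 5}.
Read 'b': 0→{0}, 1→{1, 5}, 2→{0, 1}, 3→{0, 1, 2, 5}, 5→{0, 5}; now {0, 1, 2, 5}.
Read 'a': 0→{1}, 1→∅, 2→{1}, 5→{4, 5}; now {1, 4, 5}.
Read 'b': 1→{1, 5}, 4→{1, 2}, 5→{0, 5}; now {0, 1, 2, 5}.
Read 'b': 0→{0}, 1→{1, 5}, 2→{0, 1}, 5→{0, 5}; now {0, 1, 5}.
Read 'a': 0→{1}, 1→∅, 5→{4, 5}; now {1, 4, 5}.
That set has 3 states.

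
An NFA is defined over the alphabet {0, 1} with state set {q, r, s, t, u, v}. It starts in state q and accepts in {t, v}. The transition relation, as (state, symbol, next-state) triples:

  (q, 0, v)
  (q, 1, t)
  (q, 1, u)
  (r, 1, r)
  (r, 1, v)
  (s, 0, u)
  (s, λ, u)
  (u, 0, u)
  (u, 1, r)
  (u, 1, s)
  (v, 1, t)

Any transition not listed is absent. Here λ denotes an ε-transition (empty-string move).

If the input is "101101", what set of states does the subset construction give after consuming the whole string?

{r, s, u}

Start in {q}.
Read '1': q→{t, u}; now {t, u}.
Read '0': t→∅, u→{u}; now {u}.
Read '1': u→{r, s}; union {r, s}; ε-closure = {r, s, u}.
Read '1': r→{r, v}, s→∅, u→{r, s}; union {r, s, v}; ε-closure = {r, s, u, v}.
Read '0': r→∅, s→{u}, u→{u}, v→∅; now {u}.
Read '1': u→{r, s}; union {r, s}; ε-closure = {r, s, u}.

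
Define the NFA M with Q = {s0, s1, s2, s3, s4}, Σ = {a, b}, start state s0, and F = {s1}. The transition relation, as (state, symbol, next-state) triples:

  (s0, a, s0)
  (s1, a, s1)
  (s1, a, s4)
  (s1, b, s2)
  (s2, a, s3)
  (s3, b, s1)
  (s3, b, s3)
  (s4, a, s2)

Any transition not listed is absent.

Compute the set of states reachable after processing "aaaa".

{s0}

Start in {s0}.
Read 'a': s0→{s0}; now {s0}.
Read 'a': s0→{s0}; now {s0}.
Read 'a': s0→{s0}; now {s0}.
Read 'a': s0→{s0}; now {s0}.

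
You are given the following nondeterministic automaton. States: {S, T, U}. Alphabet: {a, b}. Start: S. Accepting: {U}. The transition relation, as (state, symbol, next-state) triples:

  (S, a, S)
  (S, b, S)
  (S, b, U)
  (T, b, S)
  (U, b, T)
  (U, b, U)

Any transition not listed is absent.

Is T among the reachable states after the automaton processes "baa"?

No

Start in {S}.
Read 'b': {S} → {S, U}.
Read 'a': {S, U} → {S}.
Read 'a': {S} → {S}.
State T is not in {S}.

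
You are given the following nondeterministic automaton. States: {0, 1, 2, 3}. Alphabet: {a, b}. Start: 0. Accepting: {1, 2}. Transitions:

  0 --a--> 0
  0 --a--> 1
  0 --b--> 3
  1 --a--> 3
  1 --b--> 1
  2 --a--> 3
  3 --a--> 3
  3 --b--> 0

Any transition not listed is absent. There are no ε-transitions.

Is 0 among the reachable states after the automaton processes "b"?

No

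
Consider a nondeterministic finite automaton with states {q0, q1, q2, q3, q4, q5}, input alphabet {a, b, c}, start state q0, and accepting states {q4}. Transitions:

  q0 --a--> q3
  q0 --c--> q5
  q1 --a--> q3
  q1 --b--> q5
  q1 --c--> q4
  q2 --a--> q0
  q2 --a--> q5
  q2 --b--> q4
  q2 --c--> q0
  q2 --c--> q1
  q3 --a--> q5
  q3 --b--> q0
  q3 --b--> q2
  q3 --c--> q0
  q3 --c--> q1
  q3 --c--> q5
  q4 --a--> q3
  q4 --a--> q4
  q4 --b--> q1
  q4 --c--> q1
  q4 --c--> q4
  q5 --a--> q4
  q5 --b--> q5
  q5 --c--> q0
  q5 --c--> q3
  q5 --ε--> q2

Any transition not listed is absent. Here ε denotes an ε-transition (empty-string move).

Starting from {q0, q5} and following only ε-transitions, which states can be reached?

{q0, q2, q5}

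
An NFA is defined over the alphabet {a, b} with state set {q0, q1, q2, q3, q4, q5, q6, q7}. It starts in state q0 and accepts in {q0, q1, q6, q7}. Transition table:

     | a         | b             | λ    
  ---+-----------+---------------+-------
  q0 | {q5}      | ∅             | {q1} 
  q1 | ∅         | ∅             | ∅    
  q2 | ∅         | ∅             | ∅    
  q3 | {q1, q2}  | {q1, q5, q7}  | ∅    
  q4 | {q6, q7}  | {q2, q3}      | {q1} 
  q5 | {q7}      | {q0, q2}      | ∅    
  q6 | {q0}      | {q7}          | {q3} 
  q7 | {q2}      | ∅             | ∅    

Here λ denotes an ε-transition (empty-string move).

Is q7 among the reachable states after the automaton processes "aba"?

Start: ε-closure({q0}) = {q0, q1}.
Read 'a': q0→{q5}, q1→∅; now {q5}.
Read 'b': q5→{q0, q2}; union {q0, q2}; ε-closure = {q0, q1, q2}.
Read 'a': q0→{q5}, q1→∅, q2→∅; now {q5}.
State q7 is not in {q5}.

No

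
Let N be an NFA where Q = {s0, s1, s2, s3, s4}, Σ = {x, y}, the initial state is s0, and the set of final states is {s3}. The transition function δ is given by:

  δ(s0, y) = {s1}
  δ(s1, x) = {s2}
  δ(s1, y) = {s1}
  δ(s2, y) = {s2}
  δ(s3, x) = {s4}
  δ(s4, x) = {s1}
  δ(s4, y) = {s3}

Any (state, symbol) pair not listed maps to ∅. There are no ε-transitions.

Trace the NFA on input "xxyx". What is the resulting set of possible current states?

∅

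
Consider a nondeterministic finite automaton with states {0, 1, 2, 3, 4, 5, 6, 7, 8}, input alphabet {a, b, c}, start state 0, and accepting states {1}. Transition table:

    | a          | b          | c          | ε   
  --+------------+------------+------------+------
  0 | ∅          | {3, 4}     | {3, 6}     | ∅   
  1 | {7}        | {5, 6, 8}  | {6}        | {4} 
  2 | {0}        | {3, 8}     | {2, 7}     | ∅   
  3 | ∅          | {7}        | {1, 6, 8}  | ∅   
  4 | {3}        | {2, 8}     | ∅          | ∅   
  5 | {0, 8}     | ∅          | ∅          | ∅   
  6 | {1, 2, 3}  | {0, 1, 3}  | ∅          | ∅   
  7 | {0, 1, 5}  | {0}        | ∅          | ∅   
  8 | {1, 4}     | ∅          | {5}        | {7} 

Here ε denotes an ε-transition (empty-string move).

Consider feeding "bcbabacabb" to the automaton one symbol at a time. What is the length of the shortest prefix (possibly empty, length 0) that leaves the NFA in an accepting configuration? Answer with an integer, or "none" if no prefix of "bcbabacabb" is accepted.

2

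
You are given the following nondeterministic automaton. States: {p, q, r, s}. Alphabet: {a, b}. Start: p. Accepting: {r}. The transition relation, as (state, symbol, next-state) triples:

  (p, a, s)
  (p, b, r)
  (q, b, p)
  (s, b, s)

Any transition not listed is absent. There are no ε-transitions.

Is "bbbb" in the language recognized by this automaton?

Start in {p}.
Read 'b': {p} → {r}.
Read 'b': {r} → ∅.
The set is empty and remains empty for the remaining 2 symbols.
The final set ∅ contains no accepting state.

No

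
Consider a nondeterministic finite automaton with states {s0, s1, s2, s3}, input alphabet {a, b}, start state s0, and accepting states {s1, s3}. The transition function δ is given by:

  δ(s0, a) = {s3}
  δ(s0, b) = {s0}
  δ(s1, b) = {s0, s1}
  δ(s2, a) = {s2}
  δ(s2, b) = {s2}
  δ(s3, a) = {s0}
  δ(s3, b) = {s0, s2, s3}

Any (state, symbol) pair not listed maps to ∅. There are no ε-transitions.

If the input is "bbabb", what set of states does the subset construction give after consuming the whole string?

Start in {s0}.
Read 'b': s0→{s0}; now {s0}.
Read 'b': s0→{s0}; now {s0}.
Read 'a': s0→{s3}; now {s3}.
Read 'b': s3→{s0, s2, s3}; now {s0, s2, s3}.
Read 'b': s0→{s0}, s2→{s2}, s3→{s0, s2, s3}; now {s0, s2, s3}.

{s0, s2, s3}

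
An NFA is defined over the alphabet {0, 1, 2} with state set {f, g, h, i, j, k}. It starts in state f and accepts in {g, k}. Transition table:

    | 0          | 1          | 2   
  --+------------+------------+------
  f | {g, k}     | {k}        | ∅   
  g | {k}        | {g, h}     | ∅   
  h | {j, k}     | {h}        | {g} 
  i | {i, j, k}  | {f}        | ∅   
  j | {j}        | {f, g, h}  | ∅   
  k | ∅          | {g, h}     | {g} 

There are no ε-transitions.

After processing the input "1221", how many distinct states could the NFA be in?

Start in {f}.
Read '1': f→{k}; now {k}.
Read '2': k→{g}; now {g}.
Read '2': g→∅; now ∅.
The set is empty and remains empty for the remaining 1 symbol.
That set has 0 states.

0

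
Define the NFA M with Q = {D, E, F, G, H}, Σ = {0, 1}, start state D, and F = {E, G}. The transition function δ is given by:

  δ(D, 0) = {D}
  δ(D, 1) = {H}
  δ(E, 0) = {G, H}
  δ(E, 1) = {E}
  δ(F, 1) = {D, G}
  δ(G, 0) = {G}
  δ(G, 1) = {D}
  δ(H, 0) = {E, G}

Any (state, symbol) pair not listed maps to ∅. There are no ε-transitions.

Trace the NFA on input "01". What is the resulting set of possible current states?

{H}

Start in {D}.
Read '0': {D} → {D}.
Read '1': {D} → {H}.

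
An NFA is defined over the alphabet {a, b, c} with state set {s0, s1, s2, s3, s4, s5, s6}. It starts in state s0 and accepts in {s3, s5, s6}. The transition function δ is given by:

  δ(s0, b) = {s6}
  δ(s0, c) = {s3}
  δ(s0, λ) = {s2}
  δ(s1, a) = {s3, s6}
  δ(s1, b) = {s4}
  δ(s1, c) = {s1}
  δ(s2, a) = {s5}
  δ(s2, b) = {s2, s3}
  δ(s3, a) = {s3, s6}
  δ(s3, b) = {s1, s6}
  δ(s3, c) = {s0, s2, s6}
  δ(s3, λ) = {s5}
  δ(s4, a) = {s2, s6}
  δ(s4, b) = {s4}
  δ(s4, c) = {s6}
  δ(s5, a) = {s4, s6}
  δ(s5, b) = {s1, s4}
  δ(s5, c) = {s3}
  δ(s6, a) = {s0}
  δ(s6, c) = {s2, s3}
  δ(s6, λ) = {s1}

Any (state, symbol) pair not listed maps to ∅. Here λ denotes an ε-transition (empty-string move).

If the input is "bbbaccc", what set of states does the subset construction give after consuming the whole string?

{s0, s1, s2, s3, s5, s6}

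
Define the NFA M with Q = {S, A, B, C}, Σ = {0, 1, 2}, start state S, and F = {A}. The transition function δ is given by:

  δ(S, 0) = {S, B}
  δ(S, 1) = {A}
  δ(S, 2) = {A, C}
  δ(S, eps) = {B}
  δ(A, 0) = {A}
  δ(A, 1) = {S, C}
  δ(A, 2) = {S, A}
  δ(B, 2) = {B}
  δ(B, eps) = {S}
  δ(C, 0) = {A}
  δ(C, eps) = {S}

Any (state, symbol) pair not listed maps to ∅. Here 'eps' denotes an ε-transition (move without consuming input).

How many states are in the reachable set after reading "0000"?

Start: ε-closure({S}) = {S, B}.
Read '0': S→{S, B}, B→∅; now {S, B}.
Read '0': S→{S, B}, B→∅; now {S, B}.
Read '0': S→{S, B}, B→∅; now {S, B}.
Read '0': S→{S, B}, B→∅; now {S, B}.
That set has 2 states.

2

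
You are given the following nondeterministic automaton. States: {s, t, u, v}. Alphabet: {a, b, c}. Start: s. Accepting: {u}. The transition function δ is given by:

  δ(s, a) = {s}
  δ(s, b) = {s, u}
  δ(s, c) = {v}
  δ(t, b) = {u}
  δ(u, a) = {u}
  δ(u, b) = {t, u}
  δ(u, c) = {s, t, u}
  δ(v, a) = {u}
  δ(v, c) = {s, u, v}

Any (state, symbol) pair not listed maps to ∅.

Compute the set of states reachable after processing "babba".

Start in {s}.
Read 'b': s→{s, u}; now {s, u}.
Read 'a': s→{s}, u→{u}; now {s, u}.
Read 'b': s→{s, u}, u→{t, u}; now {s, t, u}.
Read 'b': s→{s, u}, t→{u}, u→{t, u}; now {s, t, u}.
Read 'a': s→{s}, t→∅, u→{u}; now {s, u}.

{s, u}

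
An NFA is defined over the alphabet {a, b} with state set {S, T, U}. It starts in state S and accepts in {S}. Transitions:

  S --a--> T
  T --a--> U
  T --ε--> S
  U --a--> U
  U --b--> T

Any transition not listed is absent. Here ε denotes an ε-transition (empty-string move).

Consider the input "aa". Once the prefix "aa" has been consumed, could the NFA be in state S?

Start in {S}.
Read 'a': {S} → {S, T}.
Read 'a': {S, T} → {S, T, U}.
State S is in {S, T, U}.

Yes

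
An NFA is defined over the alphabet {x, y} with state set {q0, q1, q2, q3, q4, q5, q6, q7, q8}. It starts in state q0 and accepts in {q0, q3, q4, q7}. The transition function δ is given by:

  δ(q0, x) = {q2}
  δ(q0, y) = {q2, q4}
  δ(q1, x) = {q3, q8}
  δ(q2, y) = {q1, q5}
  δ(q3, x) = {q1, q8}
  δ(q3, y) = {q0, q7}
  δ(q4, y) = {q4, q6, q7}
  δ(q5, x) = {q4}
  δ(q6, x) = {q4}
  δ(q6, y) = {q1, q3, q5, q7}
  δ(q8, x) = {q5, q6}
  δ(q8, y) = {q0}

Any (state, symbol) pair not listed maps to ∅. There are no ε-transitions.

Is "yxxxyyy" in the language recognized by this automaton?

Start in {q0}.
Read 'y': q0→{q2, q4}; now {q2, q4}.
Read 'x': q2→∅, q4→∅; now ∅.
The set is empty and remains empty for the remaining 5 symbols.
The final set ∅ contains no accepting state.

No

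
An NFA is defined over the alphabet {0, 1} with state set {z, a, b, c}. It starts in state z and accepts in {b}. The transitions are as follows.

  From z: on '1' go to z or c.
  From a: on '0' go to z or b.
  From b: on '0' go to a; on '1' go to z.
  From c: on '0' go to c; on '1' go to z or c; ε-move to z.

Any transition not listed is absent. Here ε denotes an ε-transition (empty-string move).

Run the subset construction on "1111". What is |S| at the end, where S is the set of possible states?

2

Start in {z}.
Read '1': {z} → {z, c}.
Read '1': {z, c} → {z, c}.
Read '1': {z, c} → {z, c}.
Read '1': {z, c} → {z, c}.
That set has 2 states.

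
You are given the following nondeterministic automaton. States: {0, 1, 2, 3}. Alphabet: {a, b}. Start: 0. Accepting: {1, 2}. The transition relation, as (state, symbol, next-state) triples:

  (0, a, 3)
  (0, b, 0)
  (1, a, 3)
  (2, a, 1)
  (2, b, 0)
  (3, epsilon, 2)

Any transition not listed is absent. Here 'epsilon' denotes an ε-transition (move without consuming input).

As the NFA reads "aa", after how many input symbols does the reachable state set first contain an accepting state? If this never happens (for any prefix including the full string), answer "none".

1

Start in {0}.
Read 'a': 0→{3}; union {3}; ε-closure = {2, 3}.
None of the earlier sets intersect F, but {2, 3} does.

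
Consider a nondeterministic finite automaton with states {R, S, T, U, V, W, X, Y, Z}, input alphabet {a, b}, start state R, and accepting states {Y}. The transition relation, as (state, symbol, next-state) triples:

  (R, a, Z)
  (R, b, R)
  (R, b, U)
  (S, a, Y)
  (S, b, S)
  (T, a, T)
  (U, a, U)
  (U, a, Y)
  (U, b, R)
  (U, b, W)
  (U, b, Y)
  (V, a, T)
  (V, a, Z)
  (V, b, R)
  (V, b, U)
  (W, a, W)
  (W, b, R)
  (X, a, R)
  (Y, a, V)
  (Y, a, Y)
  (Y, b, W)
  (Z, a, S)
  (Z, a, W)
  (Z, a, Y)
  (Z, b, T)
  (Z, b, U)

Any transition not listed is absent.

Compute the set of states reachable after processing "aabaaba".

Start in {R}.
Read 'a': R→{Z}; now {Z}.
Read 'a': Z→{S, W, Y}; now {S, W, Y}.
Read 'b': S→{S}, W→{R}, Y→{W}; now {R, S, W}.
Read 'a': R→{Z}, S→{Y}, W→{W}; now {W, Y, Z}.
Read 'a': W→{W}, Y→{V, Y}, Z→{S, W, Y}; now {S, V, W, Y}.
Read 'b': S→{S}, V→{R, U}, W→{R}, Y→{W}; now {R, S, U, W}.
Read 'a': R→{Z}, S→{Y}, U→{U, Y}, W→{W}; now {U, W, Y, Z}.

{U, W, Y, Z}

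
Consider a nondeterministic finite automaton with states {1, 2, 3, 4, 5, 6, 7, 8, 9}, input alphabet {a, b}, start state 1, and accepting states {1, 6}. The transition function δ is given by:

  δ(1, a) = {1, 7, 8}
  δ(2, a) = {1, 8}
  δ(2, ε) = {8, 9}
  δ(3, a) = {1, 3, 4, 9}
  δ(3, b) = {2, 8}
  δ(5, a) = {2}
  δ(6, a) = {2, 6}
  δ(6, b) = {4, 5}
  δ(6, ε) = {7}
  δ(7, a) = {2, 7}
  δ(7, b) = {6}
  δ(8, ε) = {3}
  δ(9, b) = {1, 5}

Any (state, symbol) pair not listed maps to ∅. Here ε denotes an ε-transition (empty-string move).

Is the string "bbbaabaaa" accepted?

No

Start in {1}.
Read 'b': 1→∅; now ∅.
The set is empty and remains empty for the remaining 8 symbols.
The final set ∅ contains no accepting state.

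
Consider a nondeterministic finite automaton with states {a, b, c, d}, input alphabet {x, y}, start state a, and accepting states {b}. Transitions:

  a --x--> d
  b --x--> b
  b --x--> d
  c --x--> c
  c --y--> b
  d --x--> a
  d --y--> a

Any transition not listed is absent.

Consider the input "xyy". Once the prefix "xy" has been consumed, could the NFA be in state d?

No

Start in {a}.
Read 'x': a→{d}; now {d}.
Read 'y': d→{a}; now {a}.
State d is not in {a}.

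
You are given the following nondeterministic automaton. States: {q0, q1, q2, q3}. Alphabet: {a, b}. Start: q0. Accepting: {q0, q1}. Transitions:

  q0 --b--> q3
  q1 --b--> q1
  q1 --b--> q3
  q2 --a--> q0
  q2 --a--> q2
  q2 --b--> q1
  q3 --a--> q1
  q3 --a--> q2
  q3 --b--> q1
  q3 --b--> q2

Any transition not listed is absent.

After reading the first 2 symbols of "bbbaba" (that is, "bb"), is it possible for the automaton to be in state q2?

Start in {q0}.
Read 'b': q0→{q3}; now {q3}.
Read 'b': q3→{q1, q2}; now {q1, q2}.
State q2 is in {q1, q2}.

Yes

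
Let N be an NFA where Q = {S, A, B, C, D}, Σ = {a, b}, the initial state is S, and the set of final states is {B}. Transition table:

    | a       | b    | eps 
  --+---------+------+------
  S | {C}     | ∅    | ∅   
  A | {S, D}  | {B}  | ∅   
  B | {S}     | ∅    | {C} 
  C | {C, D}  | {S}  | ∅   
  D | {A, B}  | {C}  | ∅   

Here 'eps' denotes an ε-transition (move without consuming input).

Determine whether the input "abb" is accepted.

No

Start in {S}.
Read 'a': {S} → {C}.
Read 'b': {C} → {S}.
Read 'b': {S} → ∅.
The final set ∅ contains no accepting state.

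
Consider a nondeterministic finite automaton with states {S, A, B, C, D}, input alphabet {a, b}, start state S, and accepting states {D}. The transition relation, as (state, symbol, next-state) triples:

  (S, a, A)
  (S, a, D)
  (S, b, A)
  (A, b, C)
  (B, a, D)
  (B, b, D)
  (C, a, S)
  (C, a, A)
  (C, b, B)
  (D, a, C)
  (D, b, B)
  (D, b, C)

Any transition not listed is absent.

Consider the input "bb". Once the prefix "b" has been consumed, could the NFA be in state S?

No

Start in {S}.
Read 'b': S→{A}; now {A}.
State S is not in {A}.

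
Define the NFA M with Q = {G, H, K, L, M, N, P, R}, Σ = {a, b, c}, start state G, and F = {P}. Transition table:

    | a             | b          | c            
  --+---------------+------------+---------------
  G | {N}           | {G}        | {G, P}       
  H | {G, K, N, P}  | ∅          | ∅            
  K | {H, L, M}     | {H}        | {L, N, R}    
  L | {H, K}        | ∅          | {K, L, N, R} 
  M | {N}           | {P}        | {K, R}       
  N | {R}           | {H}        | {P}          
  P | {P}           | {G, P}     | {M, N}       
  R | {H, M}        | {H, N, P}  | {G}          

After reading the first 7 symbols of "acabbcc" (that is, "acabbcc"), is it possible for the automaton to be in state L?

Start in {G}.
Read 'a': G→{N}; now {N}.
Read 'c': N→{P}; now {P}.
Read 'a': P→{P}; now {P}.
Read 'b': P→{G, P}; now {G, P}.
Read 'b': G→{G}, P→{G, P}; now {G, P}.
Read 'c': G→{G, P}, P→{M, N}; now {G, M, N, P}.
Read 'c': G→{G, P}, M→{K, R}, N→{P}, P→{M, N}; now {G, K, M, N, P, R}.
State L is not in {G, K, M, N, P, R}.

No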